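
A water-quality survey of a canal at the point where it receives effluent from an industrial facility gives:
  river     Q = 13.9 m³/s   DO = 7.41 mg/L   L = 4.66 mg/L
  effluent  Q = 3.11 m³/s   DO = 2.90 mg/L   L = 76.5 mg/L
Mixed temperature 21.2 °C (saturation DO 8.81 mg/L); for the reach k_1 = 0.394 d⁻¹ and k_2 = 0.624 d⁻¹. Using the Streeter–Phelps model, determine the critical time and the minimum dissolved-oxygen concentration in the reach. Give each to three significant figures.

Mixed DO = (13.9×7.41 + 3.11×2.90)/(13.9+3.11) = 112.0/17.01 = 6.585 mg/L.
Mixed L₀ = (13.9×4.66 + 3.11×76.5)/(17.01) = 302.7/17.01 = 17.79 mg/L.
Initial deficit D₀ = C_s − DO₀ = 8.81 − 6.585 = 2.225 mg/L.
t_c = (1/0.2300) ln[(0.624/0.394)(1 − 2.225×0.2300/(0.394×17.79))] = 4.348 × ln(1.468) = 1.670 d.
D_c = (0.394/0.624) × 17.79 × e^(−0.394×1.670) = 0.6314 × 17.79 × 0.5180 = 5.820 mg/L.
Minimum DO = 8.81 − 5.820 = 2.990 mg/L.

t_c ≈ 1.67 d; minimum DO ≈ 2.99 mg/L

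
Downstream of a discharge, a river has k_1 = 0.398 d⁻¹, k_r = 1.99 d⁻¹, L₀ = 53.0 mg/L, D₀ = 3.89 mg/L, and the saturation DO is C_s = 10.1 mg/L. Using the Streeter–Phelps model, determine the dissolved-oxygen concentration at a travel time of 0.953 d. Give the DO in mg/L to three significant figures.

k_1 L₀/(k_r−k_1) = 0.398×53.0/(1.99−0.398) = 21.09/1.592 = 13.25 mg/L.
e^(−k_1 t) = e^(−0.398×0.9530) = 0.6843; e^(−k_r t) = e^(−1.99×0.9530) = 0.1501.
D = 13.25 × (0.6843 − 0.1501) + 3.89 × 0.1501 = 7.079 + 0.5839 = 7.663 mg/L.
DO = C_s − D = 10.1 − 7.663 = 2.437 mg/L.

DO ≈ 2.44 mg/L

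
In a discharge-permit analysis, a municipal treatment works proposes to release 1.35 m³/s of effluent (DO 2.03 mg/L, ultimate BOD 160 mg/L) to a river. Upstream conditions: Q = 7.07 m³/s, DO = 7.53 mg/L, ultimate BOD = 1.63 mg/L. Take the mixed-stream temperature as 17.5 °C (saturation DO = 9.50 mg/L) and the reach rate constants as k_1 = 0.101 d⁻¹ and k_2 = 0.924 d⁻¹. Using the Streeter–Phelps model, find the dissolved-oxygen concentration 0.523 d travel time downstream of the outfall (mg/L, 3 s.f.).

Mixed DO = (7.07×7.53 + 1.35×2.03)/(7.07+1.35) = 55.98/8.420 = 6.648 mg/L.
Mixed L₀ = (7.07×1.63 + 1.35×160)/(8.420) = 227.5/8.420 = 27.02 mg/L.
Initial deficit D₀ = C_s − DO₀ = 9.50 − 6.648 = 2.852 mg/L.
D(0.523) = [0.101×27.02/(0.924−0.101)](e^(−0.101×0.523) − e^(−0.924×0.523)) + 2.852 e^(−0.924×0.523)
= 3.316 × (0.9485 − 0.6168) + 2.852 × 0.6168 = 2.859 mg/L.
DO = 9.50 − 2.859 = 6.641 mg/L.

DO ≈ 6.64 mg/L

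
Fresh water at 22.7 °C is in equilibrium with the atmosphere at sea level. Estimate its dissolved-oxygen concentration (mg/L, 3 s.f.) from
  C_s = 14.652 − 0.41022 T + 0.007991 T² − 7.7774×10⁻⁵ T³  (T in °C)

C_s ≈ 8.55 mg/L

C_s = 14.652 − 0.41022×22.7 + 0.007991×22.7² − 7.7774×10⁻⁵×22.7³ = 8.548 mg/L.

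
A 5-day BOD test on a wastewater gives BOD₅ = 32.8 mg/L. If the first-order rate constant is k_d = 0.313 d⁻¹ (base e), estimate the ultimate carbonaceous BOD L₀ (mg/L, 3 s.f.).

L₀ ≈ 41.5 mg/L

BOD₅ = L₀(1 − e^(−5k_d)) ⇒ L₀ = BOD₅ / (1 − e^(−5×0.313))
= 32.8 / (1 − 0.2091) = 32.8 / 0.7909 = 41.47 mg/L.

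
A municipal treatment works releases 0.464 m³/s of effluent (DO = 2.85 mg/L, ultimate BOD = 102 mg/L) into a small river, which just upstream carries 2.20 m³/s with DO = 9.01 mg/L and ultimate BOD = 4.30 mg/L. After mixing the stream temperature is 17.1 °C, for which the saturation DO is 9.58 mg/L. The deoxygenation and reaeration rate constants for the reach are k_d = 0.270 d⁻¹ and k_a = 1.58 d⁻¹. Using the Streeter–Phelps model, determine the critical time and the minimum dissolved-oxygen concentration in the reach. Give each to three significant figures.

Mixed DO = (2.20×9.01 + 0.464×2.85)/(2.20+0.464) = 21.14/2.664 = 7.937 mg/L.
Mixed L₀ = (2.20×4.30 + 0.464×102)/(2.664) = 56.79/2.664 = 21.32 mg/L.
Initial deficit D₀ = C_s − DO₀ = 9.58 − 7.937 = 1.643 mg/L.
t_c = (1/1.310) ln[(1.58/0.270)(1 − 1.643×1.310/(0.270×21.32))] = 0.7634 × ln(3.664) = 0.9912 d.
D_c = (0.270/1.58) × 21.32 × e^(−0.270×0.9912) = 0.1709 × 21.32 × 0.7652 = 2.787 mg/L.
Minimum DO = 9.58 − 2.787 = 6.793 mg/L.

t_c ≈ 0.991 d; minimum DO ≈ 6.79 mg/L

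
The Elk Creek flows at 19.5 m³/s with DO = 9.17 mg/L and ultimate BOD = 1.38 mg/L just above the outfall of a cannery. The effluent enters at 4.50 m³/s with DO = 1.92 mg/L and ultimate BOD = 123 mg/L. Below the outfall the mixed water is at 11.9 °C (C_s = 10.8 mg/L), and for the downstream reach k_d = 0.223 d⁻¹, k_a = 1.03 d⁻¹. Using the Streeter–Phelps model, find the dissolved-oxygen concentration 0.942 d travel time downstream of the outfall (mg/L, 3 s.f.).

Mixed DO = (19.5×9.17 + 4.50×1.92)/(19.5+4.50) = 187.5/24.00 = 7.811 mg/L.
Mixed L₀ = (19.5×1.38 + 4.50×123)/(24.00) = 580.4/24.00 = 24.18 mg/L.
Initial deficit D₀ = C_s − DO₀ = 10.8 − 7.811 = 2.989 mg/L.
D(0.942) = [0.223×24.18/(1.03−0.223)](e^(−0.223×0.942) − e^(−1.03×0.942)) + 2.989 e^(−1.03×0.942)
= 6.683 × (0.8105 − 0.3790) + 2.989 × 0.3790 = 4.017 mg/L.
DO = 10.8 − 4.017 = 6.783 mg/L.

DO ≈ 6.78 mg/L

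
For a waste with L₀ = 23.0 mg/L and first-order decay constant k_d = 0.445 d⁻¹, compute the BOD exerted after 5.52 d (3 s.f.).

y_t = L₀(1 − e^(−k_d t)) = 23.0 × (1 − e^(−0.445×5.52))
= 23.0 × (1 − 0.08574) = 23.0 × 0.9143 = 21.03 mg/L.

y ≈ 21.0 mg/L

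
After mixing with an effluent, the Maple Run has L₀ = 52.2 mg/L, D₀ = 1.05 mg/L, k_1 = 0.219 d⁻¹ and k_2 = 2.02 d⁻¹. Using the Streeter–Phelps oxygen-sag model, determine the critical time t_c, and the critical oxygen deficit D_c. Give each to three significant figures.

At the critical point dD/dt = 0, so k_1 L₀ e^(−k_1 t) = k_2 D. Substituting D(t) from the Streeter–Phelps equation and solving for t gives
t_c = ln[(k_2/k_1)(1 − D₀(k_2−k_1)/(k_1 L₀))] / (k_2−k_1).
Here k_2−k_1 = 1.801 d⁻¹ and 1 − D₀(k_2−k_1)/(k_1 L₀) = 1 − 1.05×1.801/(0.219×52.2) = 0.8346, so
t_c = ln(9.224 × 0.8346) / 1.801 = 2.041 / 1.801 = 1.133 d.
L(t_c) = L₀ e^(−k_1 t_c) = 52.2 × 0.7802 = 40.73 mg/L, and at the critical point k_2 D_c = k_1 L, so D_c = (0.219/2.02) × 40.73 = 4.416 mg/L.

t_c ≈ 1.13 d; D_c ≈ 4.42 mg/L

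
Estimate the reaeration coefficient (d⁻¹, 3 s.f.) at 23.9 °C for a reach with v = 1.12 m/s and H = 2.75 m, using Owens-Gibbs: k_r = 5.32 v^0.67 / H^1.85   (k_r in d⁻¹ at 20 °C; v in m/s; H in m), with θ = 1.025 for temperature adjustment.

k_r(20) = 5.32 × 1.12^0.67 / 2.75^1.85 = 5.32 × 1.079 / 6.498 = 0.8833 d⁻¹.
k_r(23.9) = 0.8833 × 1.025^(23.9−20) = 0.8833 × 1.101 = 0.9726 d⁻¹.

k_r ≈ 0.973 d⁻¹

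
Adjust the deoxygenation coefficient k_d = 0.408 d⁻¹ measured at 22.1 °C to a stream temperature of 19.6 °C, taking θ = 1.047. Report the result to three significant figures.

k_d ≈ 0.364 d⁻¹

k_d(T₂) = k_d(T₁) · θ^(T₂−T₁) = 0.408 × 1.047^(19.6−22.1)
= 0.408 × 1.047^-2.50 = 0.408 × 0.8915 = 0.3637 d⁻¹.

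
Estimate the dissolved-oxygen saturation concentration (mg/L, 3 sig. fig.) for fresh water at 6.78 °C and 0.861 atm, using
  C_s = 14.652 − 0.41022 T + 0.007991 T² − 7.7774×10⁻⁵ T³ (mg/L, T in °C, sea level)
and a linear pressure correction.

At sea level: C_s = 14.652 − 0.41022×6.78 + 0.007991×6.78² − 7.7774×10⁻⁵×6.78³ = 12.21 mg/L.
Pressure correction: C_s' = 12.21 × 0.861 = 10.52 mg/L.

C_s ≈ 10.5 mg/L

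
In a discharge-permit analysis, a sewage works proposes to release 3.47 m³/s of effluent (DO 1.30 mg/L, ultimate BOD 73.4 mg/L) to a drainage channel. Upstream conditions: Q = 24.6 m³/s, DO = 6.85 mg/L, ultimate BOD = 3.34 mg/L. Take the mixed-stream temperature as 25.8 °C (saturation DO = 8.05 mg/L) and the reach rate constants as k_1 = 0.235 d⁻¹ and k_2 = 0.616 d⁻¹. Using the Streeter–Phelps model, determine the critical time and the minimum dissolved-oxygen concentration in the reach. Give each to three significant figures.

t_c ≈ 1.76 d; minimum DO ≈ 5.02 mg/L

Mixed DO = (24.6×6.85 + 3.47×1.30)/(24.6+3.47) = 173.0/28.07 = 6.164 mg/L.
Mixed L₀ = (24.6×3.34 + 3.47×73.4)/(28.07) = 336.9/28.07 = 12.00 mg/L.
Initial deficit D₀ = C_s − DO₀ = 8.05 − 6.164 = 1.886 mg/L.
t_c = (1/0.3810) ln[(0.616/0.235)(1 − 1.886×0.3810/(0.235×12.00))] = 2.625 × ln(1.953) = 1.757 d.
D_c = (0.235/0.616) × 12.00 × e^(−0.235×1.757) = 0.3815 × 12.00 × 0.6617 = 3.029 mg/L.
Minimum DO = 8.05 − 3.029 = 5.021 mg/L.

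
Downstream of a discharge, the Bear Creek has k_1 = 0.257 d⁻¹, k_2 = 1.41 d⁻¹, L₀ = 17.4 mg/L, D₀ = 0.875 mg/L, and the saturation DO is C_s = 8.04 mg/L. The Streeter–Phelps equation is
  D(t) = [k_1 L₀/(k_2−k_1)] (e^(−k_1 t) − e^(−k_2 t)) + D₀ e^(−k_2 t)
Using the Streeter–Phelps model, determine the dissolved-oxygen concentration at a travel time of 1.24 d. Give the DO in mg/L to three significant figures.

k_1 L₀/(k_2−k_1) = 0.257×17.4/(1.41−0.257) = 4.472/1.153 = 3.878 mg/L.
e^(−k_1 t) = e^(−0.257×1.240) = 0.7271; e^(−k_2 t) = e^(−1.41×1.240) = 0.1741.
D = 3.878 × (0.7271 − 0.1741) + 0.875 × 0.1741 = 2.145 + 0.1523 = 2.297 mg/L.
DO = C_s − D = 8.04 − 2.297 = 5.743 mg/L.

DO ≈ 5.74 mg/L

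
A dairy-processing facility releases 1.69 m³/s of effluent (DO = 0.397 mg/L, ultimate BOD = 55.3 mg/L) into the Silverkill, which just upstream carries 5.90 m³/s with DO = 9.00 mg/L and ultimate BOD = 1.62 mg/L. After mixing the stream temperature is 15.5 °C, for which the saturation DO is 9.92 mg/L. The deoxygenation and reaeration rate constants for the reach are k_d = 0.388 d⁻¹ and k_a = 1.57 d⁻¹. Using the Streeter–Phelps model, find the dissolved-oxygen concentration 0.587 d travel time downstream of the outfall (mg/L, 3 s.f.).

DO ≈ 7.02 mg/L

Mixed DO = (5.90×9.00 + 1.69×0.397)/(5.90+1.69) = 53.77/7.590 = 7.084 mg/L.
Mixed L₀ = (5.90×1.62 + 1.69×55.3)/(7.590) = 103.0/7.590 = 13.57 mg/L.
Initial deficit D₀ = C_s − DO₀ = 9.92 − 7.084 = 2.836 mg/L.
D(0.587) = [0.388×13.57/(1.57−0.388)](e^(−0.388×0.587) − e^(−1.57×0.587)) + 2.836 e^(−1.57×0.587)
= 4.455 × (0.7963 − 0.3979) + 2.836 × 0.3979 = 2.903 mg/L.
DO = 9.92 − 2.903 = 7.017 mg/L.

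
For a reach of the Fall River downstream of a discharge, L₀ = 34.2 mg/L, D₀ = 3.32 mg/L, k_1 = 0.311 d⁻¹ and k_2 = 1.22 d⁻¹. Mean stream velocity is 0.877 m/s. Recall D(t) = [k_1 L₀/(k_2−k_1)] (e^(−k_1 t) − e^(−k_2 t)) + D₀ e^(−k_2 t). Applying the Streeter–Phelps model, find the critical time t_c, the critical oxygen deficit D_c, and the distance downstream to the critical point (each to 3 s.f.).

t_c ≈ 1.14 d; D_c ≈ 6.12 mg/L; x_c ≈ 86.1 km

t_c = [1/(k_2−k_1)] ln[(k_2/k_1)(1 − D₀(k_2−k_1)/(k_1 L₀))]
= [1/(1.22−0.311)] ln[(1.22/0.311)(1 − 3.32×0.9090/(0.311×34.2))]
= (1/0.9090) ln[3.923 × 0.7163] = 1.100 × ln(2.810) = 1.100 × 1.033 = 1.137 d.
D_c = (k_1/k_2) L₀ e^(−k_1 t_c) = (0.311/1.22) × 34.2 × e^(−0.311×1.137) = 0.2549 × 34.2 × 0.7023 = 6.122 mg/L.
x_c = v t_c = 0.877 m/s × 1.137 d × 86400 s/d = 86120 m ≈ 86.1 km.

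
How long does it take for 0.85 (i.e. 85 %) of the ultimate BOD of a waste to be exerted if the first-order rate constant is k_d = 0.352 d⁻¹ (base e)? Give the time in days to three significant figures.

y/L₀ = 1 − e^(−k_d t) = 0.85 ⇒ e^(−k_d t) = 0.150
t = −ln(0.150) / 0.352 = 1.897 / 0.352 = 5.390 d.

t ≈ 5.39 d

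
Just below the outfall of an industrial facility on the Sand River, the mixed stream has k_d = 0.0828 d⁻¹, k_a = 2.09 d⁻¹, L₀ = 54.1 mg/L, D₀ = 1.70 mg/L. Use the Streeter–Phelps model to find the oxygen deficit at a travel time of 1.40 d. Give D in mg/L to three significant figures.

D ≈ 1.96 mg/L

k_d L₀/(k_a−k_d) = 0.0828×54.1/(2.09−0.0828) = 4.479/2.007 = 2.232 mg/L.
e^(−k_d t) = e^(−0.0828×1.400) = 0.8905; e^(−k_a t) = e^(−2.09×1.400) = 0.05361.
D = 2.232 × (0.8905 − 0.05361) + 1.70 × 0.05361 = 1.868 + 0.09114 = 1.959 mg/L.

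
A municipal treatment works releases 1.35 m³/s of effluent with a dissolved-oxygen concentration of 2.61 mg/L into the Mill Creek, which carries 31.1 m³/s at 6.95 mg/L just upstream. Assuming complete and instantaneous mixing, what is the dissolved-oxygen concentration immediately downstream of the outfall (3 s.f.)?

6.77 mg/L

Flow-weighted mixing: C = (Q_r C_r + Q_w C_w)/(Q_r + Q_w)
= (31.1×6.95 + 1.35×2.61)/(31.1 + 1.35) = 219.7/32.45 = 6.769 mg/L.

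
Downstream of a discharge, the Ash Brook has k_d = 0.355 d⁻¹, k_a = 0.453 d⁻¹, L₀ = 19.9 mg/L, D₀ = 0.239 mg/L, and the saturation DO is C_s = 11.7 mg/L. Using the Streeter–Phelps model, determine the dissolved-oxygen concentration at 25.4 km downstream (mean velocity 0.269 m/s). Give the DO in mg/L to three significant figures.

DO ≈ 6.59 mg/L

Travel time t = x/v = 25.4 km / (0.269 m/s) = 25400 m / 0.269 m/s = 94420 s = 1.093 d.
k_d L₀/(k_a−k_d) = 0.355×19.9/(0.453−0.355) = 7.064/0.09800 = 72.09 mg/L.
e^(−k_d t) = e^(−0.355×1.093) = 0.6784; e^(−k_a t) = e^(−0.453×1.093) = 0.6095.
D = 72.09 × (0.6784 − 0.6095) + 0.239 × 0.6095 = 4.967 + 0.1457 = 5.113 mg/L.
DO = C_s − D = 11.7 − 5.113 = 6.587 mg/L.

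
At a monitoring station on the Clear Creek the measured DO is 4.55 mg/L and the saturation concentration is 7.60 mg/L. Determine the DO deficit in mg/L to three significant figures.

D = C_s − C = 7.60 − 4.55 = 3.05 mg/L.

D ≈ 3.05 mg/L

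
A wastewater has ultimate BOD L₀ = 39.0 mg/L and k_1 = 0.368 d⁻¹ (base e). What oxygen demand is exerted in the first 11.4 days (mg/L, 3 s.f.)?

y_t = L₀(1 − e^(−k_1 t)) = 39.0 × (1 − e^(−0.368×11.4))
= 39.0 × (1 − 0.01507) = 39.0 × 0.9849 = 38.41 mg/L.

y ≈ 38.4 mg/L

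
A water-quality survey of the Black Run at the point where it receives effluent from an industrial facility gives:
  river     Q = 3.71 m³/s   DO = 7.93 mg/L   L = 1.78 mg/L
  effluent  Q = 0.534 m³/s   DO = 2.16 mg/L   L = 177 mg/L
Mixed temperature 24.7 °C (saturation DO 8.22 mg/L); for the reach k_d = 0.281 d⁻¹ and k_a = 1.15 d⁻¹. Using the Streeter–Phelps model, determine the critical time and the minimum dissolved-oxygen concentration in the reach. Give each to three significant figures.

t_c ≈ 1.46 d; minimum DO ≈ 4.36 mg/L

Mixed DO = (3.71×7.93 + 0.534×2.16)/(3.71+0.534) = 30.57/4.244 = 7.204 mg/L.
Mixed L₀ = (3.71×1.78 + 0.534×177)/(4.244) = 101.1/4.244 = 23.83 mg/L.
Initial deficit D₀ = C_s − DO₀ = 8.22 − 7.204 = 1.016 mg/L.
t_c = (1/0.8690) ln[(1.15/0.281)(1 − 1.016×0.8690/(0.281×23.83))] = 1.151 × ln(3.553) = 1.459 d.
D_c = (0.281/1.15) × 23.83 × e^(−0.281×1.459) = 0.2443 × 23.83 × 0.6637 = 3.864 mg/L.
Minimum DO = 8.22 − 3.864 = 4.356 mg/L.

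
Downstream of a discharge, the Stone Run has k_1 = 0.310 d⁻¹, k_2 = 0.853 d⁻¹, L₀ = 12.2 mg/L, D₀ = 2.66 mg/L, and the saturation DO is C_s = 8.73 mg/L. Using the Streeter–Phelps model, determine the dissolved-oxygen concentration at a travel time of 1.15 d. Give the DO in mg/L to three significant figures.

k_1 L₀/(k_2−k_1) = 0.310×12.2/(0.853−0.310) = 3.782/0.5430 = 6.965 mg/L.
e^(−k_1 t) = e^(−0.310×1.150) = 0.7001; e^(−k_2 t) = e^(−0.853×1.150) = 0.3750.
D = 6.965 × (0.7001 − 0.3750) + 2.66 × 0.3750 = 2.265 + 0.9974 = 3.262 mg/L.
DO = C_s − D = 8.73 − 3.262 = 5.468 mg/L.

DO ≈ 5.47 mg/L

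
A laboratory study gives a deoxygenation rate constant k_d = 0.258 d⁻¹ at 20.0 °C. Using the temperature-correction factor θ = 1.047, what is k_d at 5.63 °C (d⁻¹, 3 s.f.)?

k_d(T₂) = k_d(T₁) · θ^(T₂−T₁) = 0.258 × 1.047^(5.63−20.0)
= 0.258 × 1.047^-14.4 = 0.258 × 0.5169 = 0.1333 d⁻¹.

k_d ≈ 0.133 d⁻¹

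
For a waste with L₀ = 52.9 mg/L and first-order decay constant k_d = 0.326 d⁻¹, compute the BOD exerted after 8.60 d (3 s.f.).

y_t = L₀(1 − e^(−k_d t)) = 52.9 × (1 − e^(−0.326×8.60))
= 52.9 × (1 − 0.06059) = 52.9 × 0.9394 = 49.69 mg/L.

y ≈ 49.7 mg/L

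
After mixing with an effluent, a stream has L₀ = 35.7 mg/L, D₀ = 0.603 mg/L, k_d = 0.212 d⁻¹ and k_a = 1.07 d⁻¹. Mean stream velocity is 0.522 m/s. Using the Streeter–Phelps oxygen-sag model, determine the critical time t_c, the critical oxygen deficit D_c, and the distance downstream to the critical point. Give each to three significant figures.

At the critical point dD/dt = 0, so k_d L₀ e^(−k_d t) = k_a D. Substituting D(t) from the Streeter–Phelps equation and solving for t gives
t_c = ln[(k_a/k_d)(1 − D₀(k_a−k_d)/(k_d L₀))] / (k_a−k_d).
Here k_a−k_d = 0.8580 d⁻¹ and 1 − D₀(k_a−k_d)/(k_d L₀) = 1 − 0.603×0.8580/(0.212×35.7) = 0.9316, so
t_c = ln(5.047 × 0.9316) / 0.8580 = 1.548 / 0.8580 = 1.804 d.
D_c = (k_d/k_a) L₀ e^(−k_d t_c) = (0.212/1.07) × 35.7 × e^(−0.212×1.804) = 0.1981 × 35.7 × 0.6822 = 4.825 mg/L.
x_c = v t_c = 0.522 m/s × 1.804 d × 86400 s/d = 81370 m ≈ 81.4 km.

t_c ≈ 1.80 d; D_c ≈ 4.83 mg/L; x_c ≈ 81.4 km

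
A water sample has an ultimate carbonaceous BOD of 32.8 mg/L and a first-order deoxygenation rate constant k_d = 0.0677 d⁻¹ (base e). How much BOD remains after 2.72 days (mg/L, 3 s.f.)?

L_t = L₀ e^(−k_d t) = 32.8 × e^(−0.0677×2.72) = 32.8 × 0.8318 = 27.28 mg/L.

L ≈ 27.3 mg/L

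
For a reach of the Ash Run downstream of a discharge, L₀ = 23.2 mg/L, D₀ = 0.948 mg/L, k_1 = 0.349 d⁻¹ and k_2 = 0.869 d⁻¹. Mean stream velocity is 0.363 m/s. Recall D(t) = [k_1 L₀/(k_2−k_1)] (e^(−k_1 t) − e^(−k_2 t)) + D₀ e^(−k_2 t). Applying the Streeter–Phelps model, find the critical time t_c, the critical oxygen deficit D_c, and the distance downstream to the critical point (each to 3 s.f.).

t_c ≈ 1.63 d; D_c ≈ 5.27 mg/L; x_c ≈ 51.2 km

With k_2/k_1 = 2.490 and 1 − D₀(k_2−k_1)/(k_1 L₀) = 0.9391,
t_c = ln(2.490 × 0.9391) / (0.869 − 0.349) = ln(2.338) / 0.5200 = 0.8495/0.5200 = 1.634 d.
L(t_c) = L₀ e^(−k_1 t_c) = 23.2 × 0.5655 = 13.12 mg/L, and at the critical point k_2 D_c = k_1 L, so D_c = (0.349/0.869) × 13.12 = 5.269 mg/L.
x_c = v t_c = 0.363 m/s × 1.634 d × 86400 s/d = 51230 m ≈ 51.2 km.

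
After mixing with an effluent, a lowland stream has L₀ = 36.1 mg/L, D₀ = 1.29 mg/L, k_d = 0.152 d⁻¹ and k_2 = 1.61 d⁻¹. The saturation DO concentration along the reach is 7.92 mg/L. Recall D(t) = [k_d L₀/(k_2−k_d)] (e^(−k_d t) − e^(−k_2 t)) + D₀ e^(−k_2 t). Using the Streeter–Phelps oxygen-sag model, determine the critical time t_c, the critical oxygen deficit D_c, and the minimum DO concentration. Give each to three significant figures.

With k_2/k_d = 10.59 and 1 − D₀(k_2−k_d)/(k_d L₀) = 0.6572,
t_c = ln(10.59 × 0.6572) / (1.61 − 0.152) = ln(6.962) / 1.458 = 1.940/1.458 = 1.331 d.
L(t_c) = L₀ e^(−k_d t_c) = 36.1 × 0.8169 = 29.49 mg/L, and at the critical point k_2 D_c = k_d L, so D_c = (0.152/1.61) × 29.49 = 2.784 mg/L.
Minimum DO = C_s − D_c = 7.92 − 2.784 = 5.136 mg/L.

t_c ≈ 1.33 d; D_c ≈ 2.78 mg/L; min DO ≈ 5.14 mg/L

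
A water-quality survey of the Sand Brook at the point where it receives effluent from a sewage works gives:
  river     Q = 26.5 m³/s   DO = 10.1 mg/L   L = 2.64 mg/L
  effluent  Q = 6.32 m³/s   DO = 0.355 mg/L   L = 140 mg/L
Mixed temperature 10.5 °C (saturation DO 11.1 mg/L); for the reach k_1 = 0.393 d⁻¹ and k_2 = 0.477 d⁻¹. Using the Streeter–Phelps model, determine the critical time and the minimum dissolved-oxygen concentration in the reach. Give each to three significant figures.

Mixed DO = (26.5×10.1 + 6.32×0.355)/(26.5+6.32) = 269.9/32.82 = 8.223 mg/L.
Mixed L₀ = (26.5×2.64 + 6.32×140)/(32.82) = 954.8/32.82 = 29.09 mg/L.
Initial deficit D₀ = C_s − DO₀ = 11.1 − 8.223 = 2.877 mg/L.
t_c = (1/0.08400) ln[(0.477/0.393)(1 − 2.877×0.08400/(0.393×29.09))] = 11.90 × ln(1.188) = 2.052 d.
D_c = (0.393/0.477) × 29.09 × e^(−0.393×2.052) = 0.8239 × 29.09 × 0.4465 = 10.70 mg/L.
Minimum DO = 11.1 − 10.70 = 0.3985 mg/L.

t_c ≈ 2.05 d; minimum DO ≈ 0.398 mg/L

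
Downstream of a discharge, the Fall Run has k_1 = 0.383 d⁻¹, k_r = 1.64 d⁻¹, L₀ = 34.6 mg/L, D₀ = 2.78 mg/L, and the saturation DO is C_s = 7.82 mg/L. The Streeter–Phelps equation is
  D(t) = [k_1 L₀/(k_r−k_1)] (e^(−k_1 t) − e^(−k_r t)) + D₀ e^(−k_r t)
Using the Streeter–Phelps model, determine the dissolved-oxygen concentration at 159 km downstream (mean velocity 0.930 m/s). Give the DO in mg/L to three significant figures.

DO ≈ 3.18 mg/L

Travel time t = x/v = 159 km / (0.930 m/s) = 159000 m / 0.930 m/s = 171000 s = 1.979 d.
k_1 L₀/(k_r−k_1) = 0.383×34.6/(1.64−0.383) = 13.25/1.257 = 10.54 mg/L.
e^(−k_1 t) = e^(−0.383×1.979) = 0.4687; e^(−k_r t) = e^(−1.64×1.979) = 0.03896.
D = 10.54 × (0.4687 − 0.03896) + 2.78 × 0.03896 = 4.530 + 0.1083 = 4.638 mg/L.
DO = C_s − D = 7.82 − 4.638 = 3.182 mg/L.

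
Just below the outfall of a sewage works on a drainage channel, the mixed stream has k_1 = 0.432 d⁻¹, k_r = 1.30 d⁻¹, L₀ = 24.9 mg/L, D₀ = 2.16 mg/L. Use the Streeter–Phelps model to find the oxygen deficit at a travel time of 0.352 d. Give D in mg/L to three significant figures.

D ≈ 4.17 mg/L

k_1 L₀/(k_r−k_1) = 0.432×24.9/(1.30−0.432) = 10.76/0.8680 = 12.39 mg/L.
e^(−k_1 t) = e^(−0.432×0.3520) = 0.8589; e^(−k_r t) = e^(−1.30×0.3520) = 0.6328.
D = 12.39 × (0.8589 − 0.6328) + 2.16 × 0.6328 = 2.802 + 1.367 = 4.169 mg/L.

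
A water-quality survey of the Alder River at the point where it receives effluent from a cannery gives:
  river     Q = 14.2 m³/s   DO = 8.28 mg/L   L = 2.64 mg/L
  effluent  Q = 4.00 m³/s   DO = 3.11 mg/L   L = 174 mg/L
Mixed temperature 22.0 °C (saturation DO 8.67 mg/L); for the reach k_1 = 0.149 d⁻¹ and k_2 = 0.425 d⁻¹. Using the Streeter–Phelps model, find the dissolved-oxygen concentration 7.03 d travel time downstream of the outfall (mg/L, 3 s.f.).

Mixed DO = (14.2×8.28 + 4.00×3.11)/(14.2+4.00) = 130.0/18.20 = 7.144 mg/L.
Mixed L₀ = (14.2×2.64 + 4.00×174)/(18.20) = 733.5/18.20 = 40.30 mg/L.
Initial deficit D₀ = C_s − DO₀ = 8.67 − 7.144 = 1.526 mg/L.
D(7.03) = [0.149×40.30/(0.425−0.149)](e^(−0.149×7.03) − e^(−0.425×7.03)) + 1.526 e^(−0.425×7.03)
= 21.76 × (0.3508 − 0.05040) + 1.526 × 0.05040 = 6.613 mg/L.
DO = 8.67 − 6.613 = 2.057 mg/L.

DO ≈ 2.06 mg/L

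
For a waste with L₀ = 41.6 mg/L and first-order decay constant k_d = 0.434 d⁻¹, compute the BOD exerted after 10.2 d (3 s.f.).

y_t = L₀(1 − e^(−k_d t)) = 41.6 × (1 − e^(−0.434×10.2))
= 41.6 × (1 − 0.01195) = 41.6 × 0.9880 = 41.10 mg/L.

y ≈ 41.1 mg/L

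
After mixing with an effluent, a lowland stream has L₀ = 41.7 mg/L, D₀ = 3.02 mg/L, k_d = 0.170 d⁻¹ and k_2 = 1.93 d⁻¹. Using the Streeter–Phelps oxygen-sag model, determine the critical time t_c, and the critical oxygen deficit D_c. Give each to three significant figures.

With k_2/k_d = 11.35 and 1 − D₀(k_2−k_d)/(k_d L₀) = 0.2502,
t_c = ln(11.35 × 0.2502) / (1.93 − 0.170) = ln(2.841) / 1.760 = 1.044/1.760 = 0.5932 d.
D_c = (k_d/k_2) L₀ e^(−k_d t_c) = (0.170/1.93) × 41.7 × e^(−0.170×0.5932) = 0.08808 × 41.7 × 0.9041 = 3.321 mg/L.

t_c ≈ 0.593 d; D_c ≈ 3.32 mg/L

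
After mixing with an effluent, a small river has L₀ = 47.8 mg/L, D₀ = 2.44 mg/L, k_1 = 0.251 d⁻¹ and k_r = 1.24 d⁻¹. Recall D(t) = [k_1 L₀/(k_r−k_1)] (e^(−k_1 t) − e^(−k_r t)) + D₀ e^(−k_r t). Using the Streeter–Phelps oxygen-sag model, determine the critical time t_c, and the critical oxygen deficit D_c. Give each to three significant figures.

At the critical point dD/dt = 0, so k_1 L₀ e^(−k_1 t) = k_r D. Substituting D(t) from the Streeter–Phelps equation and solving for t gives
t_c = ln[(k_r/k_1)(1 − D₀(k_r−k_1)/(k_1 L₀))] / (k_r−k_1).
Here k_r−k_1 = 0.9890 d⁻¹ and 1 − D₀(k_r−k_1)/(k_1 L₀) = 1 − 2.44×0.9890/(0.251×47.8) = 0.7989, so
t_c = ln(4.940 × 0.7989) / 0.9890 = 1.373 / 0.9890 = 1.388 d.
L(t_c) = L₀ e^(−k_1 t_c) = 47.8 × 0.7058 = 33.74 mg/L, and at the critical point k_r D_c = k_1 L, so D_c = (0.251/1.24) × 33.74 = 6.829 mg/L.

t_c ≈ 1.39 d; D_c ≈ 6.83 mg/L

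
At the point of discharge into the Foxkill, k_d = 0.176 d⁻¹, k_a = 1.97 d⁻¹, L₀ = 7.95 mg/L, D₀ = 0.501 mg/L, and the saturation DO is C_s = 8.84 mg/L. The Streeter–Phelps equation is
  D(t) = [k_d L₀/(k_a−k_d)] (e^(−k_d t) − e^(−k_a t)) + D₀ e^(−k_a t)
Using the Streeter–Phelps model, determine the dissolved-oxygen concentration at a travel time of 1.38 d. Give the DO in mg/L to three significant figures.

k_d L₀/(k_a−k_d) = 0.176×7.95/(1.97−0.176) = 1.399/1.794 = 0.7799 mg/L.
e^(−k_d t) = e^(−0.176×1.380) = 0.7844; e^(−k_a t) = e^(−1.97×1.380) = 0.06597.
D = 0.7799 × (0.7844 − 0.06597) + 0.501 × 0.06597 = 0.5603 + 0.03305 = 0.5934 mg/L.
DO = C_s − D = 8.84 − 0.5934 = 8.247 mg/L.

DO ≈ 8.25 mg/L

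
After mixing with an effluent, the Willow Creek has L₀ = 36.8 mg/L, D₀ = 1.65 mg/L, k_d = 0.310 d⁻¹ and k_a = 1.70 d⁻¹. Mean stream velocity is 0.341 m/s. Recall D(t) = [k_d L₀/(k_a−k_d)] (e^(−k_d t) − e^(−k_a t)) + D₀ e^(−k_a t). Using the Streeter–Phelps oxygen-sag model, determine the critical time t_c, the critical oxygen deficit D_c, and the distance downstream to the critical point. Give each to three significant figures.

t_c ≈ 1.06 d; D_c ≈ 4.83 mg/L; x_c ≈ 31.3 km

At the critical point dD/dt = 0, so k_d L₀ e^(−k_d t) = k_a D. Substituting D(t) from the Streeter–Phelps equation and solving for t gives
t_c = ln[(k_a/k_d)(1 − D₀(k_a−k_d)/(k_d L₀))] / (k_a−k_d).
Here k_a−k_d = 1.390 d⁻¹ and 1 − D₀(k_a−k_d)/(k_d L₀) = 1 − 1.65×1.390/(0.310×36.8) = 0.7990, so
t_c = ln(5.484 × 0.7990) / 1.390 = 1.477 / 1.390 = 1.063 d.
D_c = (k_d/k_a) L₀ e^(−k_d t_c) = (0.310/1.70) × 36.8 × e^(−0.310×1.063) = 0.1824 × 36.8 × 0.7193 = 4.827 mg/L.
x_c = v t_c = 0.341 m/s × 1.063 d × 86400 s/d = 31310 m ≈ 31.3 km.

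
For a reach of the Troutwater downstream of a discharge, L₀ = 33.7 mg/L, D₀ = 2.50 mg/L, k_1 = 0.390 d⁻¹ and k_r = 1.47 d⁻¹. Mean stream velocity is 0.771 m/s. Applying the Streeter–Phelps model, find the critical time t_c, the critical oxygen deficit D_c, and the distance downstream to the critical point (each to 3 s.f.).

t_c ≈ 1.02 d; D_c ≈ 6.02 mg/L; x_c ≈ 67.7 km

At the critical point dD/dt = 0, so k_1 L₀ e^(−k_1 t) = k_r D. Substituting D(t) from the Streeter–Phelps equation and solving for t gives
t_c = ln[(k_r/k_1)(1 − D₀(k_r−k_1)/(k_1 L₀))] / (k_r−k_1).
Here k_r−k_1 = 1.080 d⁻¹ and 1 − D₀(k_r−k_1)/(k_1 L₀) = 1 − 2.50×1.080/(0.390×33.7) = 0.7946, so
t_c = ln(3.769 × 0.7946) / 1.080 = 1.097 / 1.080 = 1.016 d.
L(t_c) = L₀ e^(−k_1 t_c) = 33.7 × 0.6729 = 22.68 mg/L, and at the critical point k_r D_c = k_1 L, so D_c = (0.390/1.47) × 22.68 = 6.017 mg/L.
x_c = v t_c = 0.771 m/s × 1.016 d × 86400 s/d = 67660 m ≈ 67.7 km.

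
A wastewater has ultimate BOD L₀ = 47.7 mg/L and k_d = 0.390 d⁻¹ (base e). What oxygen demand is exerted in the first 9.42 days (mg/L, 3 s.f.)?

y ≈ 46.5 mg/L

y_t = L₀(1 − e^(−k_d t)) = 47.7 × (1 − e^(−0.390×9.42))
= 47.7 × (1 − 0.02538) = 47.7 × 0.9746 = 46.49 mg/L.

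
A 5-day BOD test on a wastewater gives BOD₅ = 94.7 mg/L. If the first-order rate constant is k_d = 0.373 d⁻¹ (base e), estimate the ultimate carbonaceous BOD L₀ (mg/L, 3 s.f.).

L₀ ≈ 112 mg/L

BOD₅ = L₀(1 − e^(−5k_d)) ⇒ L₀ = BOD₅ / (1 − e^(−5×0.373))
= 94.7 / (1 − 0.1549) = 94.7 / 0.8451 = 112.1 mg/L.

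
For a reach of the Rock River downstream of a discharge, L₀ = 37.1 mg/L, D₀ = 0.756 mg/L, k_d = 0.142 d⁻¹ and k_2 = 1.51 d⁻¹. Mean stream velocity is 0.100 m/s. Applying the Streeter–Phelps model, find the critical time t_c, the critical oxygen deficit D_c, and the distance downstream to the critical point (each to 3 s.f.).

t_c ≈ 1.57 d; D_c ≈ 2.79 mg/L; x_c ≈ 13.6 km

t_c = [1/(k_2−k_d)] ln[(k_2/k_d)(1 − D₀(k_2−k_d)/(k_d L₀))]
= [1/(1.51−0.142)] ln[(1.51/0.142)(1 − 0.756×1.368/(0.142×37.1))]
= (1/1.368) ln[10.63 × 0.8037] = 0.7310 × ln(8.546) = 0.7310 × 2.145 = 1.568 d.
D_c = (k_d/k_2) L₀ e^(−k_d t_c) = (0.142/1.51) × 37.1 × e^(−0.142×1.568) = 0.09404 × 37.1 × 0.8004 = 2.792 mg/L.
x_c = v t_c = 0.100 m/s × 1.568 d × 86400 s/d = 13550 m ≈ 13.6 km.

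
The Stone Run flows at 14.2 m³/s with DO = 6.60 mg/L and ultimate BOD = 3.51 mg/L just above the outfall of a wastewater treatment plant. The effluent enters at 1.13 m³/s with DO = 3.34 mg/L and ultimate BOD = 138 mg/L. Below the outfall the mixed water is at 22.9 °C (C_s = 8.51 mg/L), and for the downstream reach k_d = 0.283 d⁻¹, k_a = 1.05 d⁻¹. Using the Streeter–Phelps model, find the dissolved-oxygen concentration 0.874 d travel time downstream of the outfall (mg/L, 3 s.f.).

DO ≈ 5.76 mg/L

Mixed DO = (14.2×6.60 + 1.13×3.34)/(14.2+1.13) = 97.49/15.33 = 6.360 mg/L.
Mixed L₀ = (14.2×3.51 + 1.13×138)/(15.33) = 205.8/15.33 = 13.42 mg/L.
Initial deficit D₀ = C_s − DO₀ = 8.51 − 6.360 = 2.150 mg/L.
D(0.874) = [0.283×13.42/(1.05−0.283)](e^(−0.283×0.874) − e^(−1.05×0.874)) + 2.150 e^(−1.05×0.874)
= 4.953 × (0.7809 − 0.3994) + 2.150 × 0.3994 = 2.748 mg/L.
DO = 8.51 − 2.748 = 5.762 mg/L.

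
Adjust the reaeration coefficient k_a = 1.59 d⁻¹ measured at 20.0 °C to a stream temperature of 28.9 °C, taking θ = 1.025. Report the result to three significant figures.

k_a(T₂) = k_a(T₁) · θ^(T₂−T₁) = 1.59 × 1.025^(28.9−20.0)
= 1.59 × 1.025^8.90 = 1.59 × 1.246 = 1.981 d⁻¹.

k_a ≈ 1.98 d⁻¹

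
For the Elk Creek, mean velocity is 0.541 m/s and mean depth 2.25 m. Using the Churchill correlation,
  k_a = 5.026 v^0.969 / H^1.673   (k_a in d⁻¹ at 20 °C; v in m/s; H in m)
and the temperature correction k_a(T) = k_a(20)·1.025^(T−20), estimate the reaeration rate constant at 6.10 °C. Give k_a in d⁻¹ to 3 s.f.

k_a ≈ 0.506 d⁻¹

k_a(20) = 5.026 × 0.541^0.969 / 2.25^1.673 = 5.026 × 0.5514 / 3.883 = 0.7137 d⁻¹.
k_a(6.10) = 0.7137 × 1.025^(6.10−20) = 0.7137 × 0.7095 = 0.5063 d⁻¹.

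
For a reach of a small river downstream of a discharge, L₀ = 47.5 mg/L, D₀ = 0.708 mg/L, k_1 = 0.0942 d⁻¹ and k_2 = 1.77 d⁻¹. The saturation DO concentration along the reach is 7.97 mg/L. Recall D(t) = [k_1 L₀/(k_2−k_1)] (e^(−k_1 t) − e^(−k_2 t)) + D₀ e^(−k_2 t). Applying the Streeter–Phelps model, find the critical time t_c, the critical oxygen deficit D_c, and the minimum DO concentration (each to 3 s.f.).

With k_2/k_1 = 18.79 and 1 − D₀(k_2−k_1)/(k_1 L₀) = 0.7348,
t_c = ln(18.79 × 0.7348) / (1.77 − 0.0942) = ln(13.81) / 1.676 = 2.625/1.676 = 1.567 d.
L(t_c) = L₀ e^(−k_1 t_c) = 47.5 × 0.8628 = 40.98 mg/L, and at the critical point k_2 D_c = k_1 L, so D_c = (0.0942/1.77) × 40.98 = 2.181 mg/L.
Minimum DO = C_s − D_c = 7.97 − 2.181 = 5.789 mg/L.

t_c ≈ 1.57 d; D_c ≈ 2.18 mg/L; min DO ≈ 5.79 mg/L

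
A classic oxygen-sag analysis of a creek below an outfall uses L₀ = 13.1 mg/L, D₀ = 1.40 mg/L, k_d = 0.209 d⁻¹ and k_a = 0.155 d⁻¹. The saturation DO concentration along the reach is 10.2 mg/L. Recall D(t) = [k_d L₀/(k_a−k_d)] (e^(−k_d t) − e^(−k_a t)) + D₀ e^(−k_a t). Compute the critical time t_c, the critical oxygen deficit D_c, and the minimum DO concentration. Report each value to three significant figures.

t_c = [1/(k_a−k_d)] ln[(k_a/k_d)(1 − D₀(k_a−k_d)/(k_d L₀))]
= [1/(0.155−0.209)] ln[(0.155/0.209)(1 − 1.40×-0.05400/(0.209×13.1))]
= (1/-0.05400) ln[0.7416 × 1.028] = -18.52 × ln(0.7621) = -18.52 × -0.2717 = 5.031 d.
L(t_c) = L₀ e^(−k_d t_c) = 13.1 × 0.3494 = 4.577 mg/L, and at the critical point k_a D_c = k_d L, so D_c = (0.209/0.155) × 4.577 = 6.172 mg/L.
Minimum DO = C_s − D_c = 10.2 − 6.172 = 4.028 mg/L.

t_c ≈ 5.03 d; D_c ≈ 6.17 mg/L; min DO ≈ 4.03 mg/L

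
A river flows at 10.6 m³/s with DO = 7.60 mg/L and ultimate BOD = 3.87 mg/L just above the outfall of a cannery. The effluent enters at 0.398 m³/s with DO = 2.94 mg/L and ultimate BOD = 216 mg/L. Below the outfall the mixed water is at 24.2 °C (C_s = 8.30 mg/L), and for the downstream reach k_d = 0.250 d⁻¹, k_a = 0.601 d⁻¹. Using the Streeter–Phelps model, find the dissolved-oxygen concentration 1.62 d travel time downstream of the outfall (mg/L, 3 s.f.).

DO ≈ 5.59 mg/L

Mixed DO = (10.6×7.60 + 0.398×2.94)/(10.6+0.398) = 81.73/11.00 = 7.431 mg/L.
Mixed L₀ = (10.6×3.87 + 0.398×216)/(11.00) = 127.0/11.00 = 11.55 mg/L.
Initial deficit D₀ = C_s − DO₀ = 8.30 − 7.431 = 0.8686 mg/L.
D(1.62) = [0.250×11.55/(0.601−0.250)](e^(−0.250×1.62) − e^(−0.601×1.62)) + 0.8686 e^(−0.601×1.62)
= 8.224 × (0.6670 − 0.3777) + 0.8686 × 0.3777 = 2.707 mg/L.
DO = 8.30 − 2.707 = 5.593 mg/L.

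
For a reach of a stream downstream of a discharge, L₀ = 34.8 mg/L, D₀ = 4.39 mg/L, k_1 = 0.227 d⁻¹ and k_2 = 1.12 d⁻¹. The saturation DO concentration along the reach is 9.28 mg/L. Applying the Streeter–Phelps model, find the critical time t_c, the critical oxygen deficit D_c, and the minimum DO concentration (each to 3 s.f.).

At the critical point dD/dt = 0, so k_1 L₀ e^(−k_1 t) = k_2 D. Substituting D(t) from the Streeter–Phelps equation and solving for t gives
t_c = ln[(k_2/k_1)(1 − D₀(k_2−k_1)/(k_1 L₀))] / (k_2−k_1).
Here k_2−k_1 = 0.8930 d⁻¹ and 1 − D₀(k_2−k_1)/(k_1 L₀) = 1 − 4.39×0.8930/(0.227×34.8) = 0.5037, so
t_c = ln(4.934 × 0.5037) / 0.8930 = 0.9104 / 0.8930 = 1.020 d.
D_c = (k_1/k_2) L₀ e^(−k_1 t_c) = (0.227/1.12) × 34.8 × e^(−0.227×1.020) = 0.2027 × 34.8 × 0.7934 = 5.596 mg/L.
Minimum DO = C_s − D_c = 9.28 − 5.596 = 3.684 mg/L.

t_c ≈ 1.02 d; D_c ≈ 5.60 mg/L; min DO ≈ 3.68 mg/L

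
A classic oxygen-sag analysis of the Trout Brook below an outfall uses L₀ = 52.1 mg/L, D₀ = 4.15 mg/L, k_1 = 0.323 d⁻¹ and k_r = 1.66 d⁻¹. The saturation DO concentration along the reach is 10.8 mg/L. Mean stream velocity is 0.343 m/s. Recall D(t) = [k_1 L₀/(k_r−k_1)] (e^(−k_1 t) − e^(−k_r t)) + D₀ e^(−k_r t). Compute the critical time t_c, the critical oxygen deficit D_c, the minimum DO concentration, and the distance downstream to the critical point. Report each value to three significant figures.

t_c ≈ 0.925 d; D_c ≈ 7.52 mg/L; min DO ≈ 3.28 mg/L; x_c ≈ 27.4 km

With k_r/k_1 = 5.139 and 1 − D₀(k_r−k_1)/(k_1 L₀) = 0.6703,
t_c = ln(5.139 × 0.6703) / (1.66 − 0.323) = ln(3.445) / 1.337 = 1.237/1.337 = 0.9251 d.
L(t_c) = L₀ e^(−k_1 t_c) = 52.1 × 0.7417 = 38.64 mg/L, and at the critical point k_r D_c = k_1 L, so D_c = (0.323/1.66) × 38.64 = 7.519 mg/L.
Minimum DO = C_s − D_c = 10.8 − 7.519 = 3.281 mg/L.
x_c = v t_c = 0.343 m/s × 0.9251 d × 86400 s/d = 27420 m ≈ 27.4 km.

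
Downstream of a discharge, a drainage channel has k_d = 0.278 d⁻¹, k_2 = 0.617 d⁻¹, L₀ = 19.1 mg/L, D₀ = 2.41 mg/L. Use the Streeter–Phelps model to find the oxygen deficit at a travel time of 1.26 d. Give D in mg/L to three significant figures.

k_d L₀/(k_2−k_d) = 0.278×19.1/(0.617−0.278) = 5.310/0.3390 = 15.66 mg/L.
e^(−k_d t) = e^(−0.278×1.260) = 0.7045; e^(−k_2 t) = e^(−0.617×1.260) = 0.4596.
D = 15.66 × (0.7045 − 0.4596) + 2.41 × 0.4596 = 3.836 + 1.108 = 4.944 mg/L.

D ≈ 4.94 mg/L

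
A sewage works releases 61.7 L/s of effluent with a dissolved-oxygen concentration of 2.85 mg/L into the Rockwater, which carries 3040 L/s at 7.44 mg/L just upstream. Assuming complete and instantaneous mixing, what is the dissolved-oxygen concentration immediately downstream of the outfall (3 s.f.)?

7.35 mg/L

Flow-weighted mixing: C = (Q_r C_r + Q_w C_w)/(Q_r + Q_w)
= (3040×7.44 + 61.7×2.85)/(3040 + 61.7) = 22790/3102 = 7.349 mg/L.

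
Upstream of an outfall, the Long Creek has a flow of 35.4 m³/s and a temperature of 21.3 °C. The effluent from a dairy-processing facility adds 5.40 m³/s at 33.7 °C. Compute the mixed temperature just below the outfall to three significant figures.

Flow-weighted mixing: C = (Q_r C_r + Q_w C_w)/(Q_r + Q_w)
= (35.4×21.3 + 5.40×33.7)/(35.4 + 5.40) = 936.0/40.80 = 22.94 °C.

22.9 °C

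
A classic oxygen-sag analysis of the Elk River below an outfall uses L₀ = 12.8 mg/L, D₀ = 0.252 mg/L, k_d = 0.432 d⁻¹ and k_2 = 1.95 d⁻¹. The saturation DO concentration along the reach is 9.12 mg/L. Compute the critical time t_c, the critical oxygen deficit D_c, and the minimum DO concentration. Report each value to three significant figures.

t_c ≈ 0.946 d; D_c ≈ 1.88 mg/L; min DO ≈ 7.24 mg/L

With k_2/k_d = 4.514 and 1 − D₀(k_2−k_d)/(k_d L₀) = 0.9308,
t_c = ln(4.514 × 0.9308) / (1.95 − 0.432) = ln(4.202) / 1.518 = 1.435/1.518 = 0.9456 d.
D_c = (k_d/k_2) L₀ e^(−k_d t_c) = (0.432/1.95) × 12.8 × e^(−0.432×0.9456) = 0.2215 × 12.8 × 0.6646 = 1.885 mg/L.
Minimum DO = C_s − D_c = 9.12 − 1.885 = 7.235 mg/L.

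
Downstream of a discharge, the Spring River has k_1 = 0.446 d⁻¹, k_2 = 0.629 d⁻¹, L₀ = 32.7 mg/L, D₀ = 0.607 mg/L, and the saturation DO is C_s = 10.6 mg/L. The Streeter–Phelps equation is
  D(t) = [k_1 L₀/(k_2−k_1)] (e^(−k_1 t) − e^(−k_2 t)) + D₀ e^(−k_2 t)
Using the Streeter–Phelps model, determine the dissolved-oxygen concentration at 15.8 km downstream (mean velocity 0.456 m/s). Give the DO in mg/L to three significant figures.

Travel time t = x/v = 15.8 km / (0.456 m/s) = 15800 m / 0.456 m/s = 34650 s = 0.4010 d.
k_1 L₀/(k_2−k_1) = 0.446×32.7/(0.629−0.446) = 14.58/0.1830 = 79.70 mg/L.
e^(−k_1 t) = e^(−0.446×0.4010) = 0.8362; e^(−k_2 t) = e^(−0.629×0.4010) = 0.7771.
D = 79.70 × (0.8362 − 0.7771) + 0.607 × 0.7771 = 4.716 + 0.4717 = 5.187 mg/L.
DO = C_s − D = 10.6 − 5.187 = 5.413 mg/L.

DO ≈ 5.41 mg/L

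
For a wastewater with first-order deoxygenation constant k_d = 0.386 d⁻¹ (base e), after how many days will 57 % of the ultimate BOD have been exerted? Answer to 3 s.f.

t ≈ 2.19 d

y/L₀ = 1 − e^(−k_d t) = 0.57 ⇒ e^(−k_d t) = 0.430
t = −ln(0.430) / 0.386 = 0.8440 / 0.386 = 2.186 d.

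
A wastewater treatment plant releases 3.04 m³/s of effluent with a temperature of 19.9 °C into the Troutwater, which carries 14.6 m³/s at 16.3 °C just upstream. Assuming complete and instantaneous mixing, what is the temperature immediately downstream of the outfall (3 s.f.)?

Flow-weighted mixing: C = (Q_r C_r + Q_w C_w)/(Q_r + Q_w)
= (14.6×16.3 + 3.04×19.9)/(14.6 + 3.04) = 298.5/17.64 = 16.92 °C.

16.9 °C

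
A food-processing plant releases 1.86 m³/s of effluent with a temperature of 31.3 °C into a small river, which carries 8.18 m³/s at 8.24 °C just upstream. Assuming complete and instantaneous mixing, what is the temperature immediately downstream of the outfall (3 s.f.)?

12.5 °C

Flow-weighted mixing: C = (Q_r C_r + Q_w C_w)/(Q_r + Q_w)
= (8.18×8.24 + 1.86×31.3)/(8.18 + 1.86) = 125.6/10.04 = 12.51 °C.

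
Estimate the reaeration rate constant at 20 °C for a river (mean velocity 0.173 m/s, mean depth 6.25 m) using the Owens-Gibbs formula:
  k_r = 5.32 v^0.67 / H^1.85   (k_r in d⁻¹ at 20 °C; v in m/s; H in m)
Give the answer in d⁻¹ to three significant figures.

k_r ≈ 0.0553 d⁻¹

k_r = 5.32 × 0.173^0.67 / 6.25^1.85 = 5.32 × 0.3087 / 29.67 = 0.05534 d⁻¹.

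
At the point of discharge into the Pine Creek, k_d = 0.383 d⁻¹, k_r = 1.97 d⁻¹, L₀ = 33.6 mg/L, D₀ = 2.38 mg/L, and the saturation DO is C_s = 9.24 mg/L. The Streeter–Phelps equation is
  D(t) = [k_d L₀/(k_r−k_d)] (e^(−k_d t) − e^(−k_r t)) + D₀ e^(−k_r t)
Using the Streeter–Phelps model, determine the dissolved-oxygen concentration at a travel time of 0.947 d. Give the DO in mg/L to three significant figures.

k_d L₀/(k_r−k_d) = 0.383×33.6/(1.97−0.383) = 12.87/1.587 = 8.109 mg/L.
e^(−k_d t) = e^(−0.383×0.9470) = 0.6958; e^(−k_r t) = e^(−1.97×0.9470) = 0.1548.
D = 8.109 × (0.6958 − 0.1548) + 2.38 × 0.1548 = 4.387 + 0.3684 = 4.755 mg/L.
DO = C_s − D = 9.24 − 4.755 = 4.485 mg/L.

DO ≈ 4.48 mg/L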